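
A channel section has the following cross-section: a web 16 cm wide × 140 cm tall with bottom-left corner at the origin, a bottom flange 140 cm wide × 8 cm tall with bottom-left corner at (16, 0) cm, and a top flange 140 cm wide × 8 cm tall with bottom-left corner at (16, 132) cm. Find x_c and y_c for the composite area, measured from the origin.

web: A = 16 × 140 = 2240.00, centroid at (8.00, 70.00).
bottom flange: A = 140 × 8 = 1120.00, centroid at (86.00, 4.00).
top flange: A = 140 × 8 = 1120.00, centroid at (86.00, 136.00).
ΣA = 4480.00 cm², ΣAx_c = 210560.00 cm³, ΣAy_c = 313600.00 cm³.
x_c = 210560.00/4480.00 = 47.00 cm; y_c = 313600.00/4480.00 = 70.00 cm.

x_c = 47.00 cm, y_c = 70.00 cm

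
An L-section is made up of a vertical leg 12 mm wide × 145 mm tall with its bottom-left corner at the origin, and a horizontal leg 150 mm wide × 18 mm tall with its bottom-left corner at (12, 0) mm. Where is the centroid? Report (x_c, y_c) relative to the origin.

x_c = 55.26 mm, y_c = 33.89 mm

Part | A | x̄ᵢ | ȳᵢ | A·x̄ᵢ | A·ȳᵢ
vertical leg | 1740.00 | 6.00 | 72.50 | 10440.00 | 126150.00
horizontal leg | 2700.00 | 87.00 | 9.00 | 234900.00 | 24300.00
Σ | 4440.00 |  |  | 245340.00 | 150450.00
x_c = 245340.00 / 4440.00 = 55.26 mm
y_c = 150450.00 / 4440.00 = 33.89 mm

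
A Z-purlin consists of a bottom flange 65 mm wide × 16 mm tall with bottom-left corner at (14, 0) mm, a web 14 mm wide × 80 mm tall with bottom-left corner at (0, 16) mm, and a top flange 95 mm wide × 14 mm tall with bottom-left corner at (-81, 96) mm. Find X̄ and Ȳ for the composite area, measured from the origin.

X̄ = 3.34 mm, Ȳ = 59.61 mm

Part | A | x̄ᵢ | ȳᵢ | A·x̄ᵢ | A·ȳᵢ
bottom flange | 1040.00 | 46.50 | 8.00 | 48360.00 | 8320.00
web | 1120.00 | 7.00 | 56.00 | 7840.00 | 62720.00
top flange | 1330.00 | -33.50 | 103.00 | -44555.00 | 136990.00
Σ | 3490.00 |  |  | 11645.00 | 208030.00
X̄ = 11645.00 / 3490.00 = 3.34 mm
Ȳ = 208030.00 / 3490.00 = 59.61 mm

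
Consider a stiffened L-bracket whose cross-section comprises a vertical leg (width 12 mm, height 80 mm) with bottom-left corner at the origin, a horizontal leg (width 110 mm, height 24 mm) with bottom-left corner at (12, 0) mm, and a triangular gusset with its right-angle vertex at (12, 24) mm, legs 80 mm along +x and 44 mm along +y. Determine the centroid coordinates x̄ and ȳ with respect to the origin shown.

x̄ = 46.77 mm, ȳ = 25.77 mm

Part | A | x̄ᵢ | ȳᵢ | A·x̄ᵢ | A·ȳᵢ
vertical leg | 960.00 | 6.00 | 40.00 | 5760.00 | 38400.00
horizontal leg | 2640.00 | 67.00 | 12.00 | 176880.00 | 31680.00
gusset | 1760.00 | 38.67 | 38.67 | 68053.33 | 68053.33
Σ | 5360.00 |  |  | 250693.33 | 138133.33
x̄ = 250693.33 / 5360.00 = 46.77 mm
ȳ = 138133.33 / 5360.00 = 25.77 mm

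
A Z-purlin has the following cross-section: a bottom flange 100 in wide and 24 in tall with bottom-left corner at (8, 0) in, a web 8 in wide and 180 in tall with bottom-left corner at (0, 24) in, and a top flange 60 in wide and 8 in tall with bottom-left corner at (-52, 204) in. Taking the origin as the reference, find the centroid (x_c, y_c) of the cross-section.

Part | A | x̄ᵢ | ȳᵢ | A·x̄ᵢ | A·ȳᵢ
bottom flange | 2400.00 | 58.00 | 12.00 | 139200.00 | 28800.00
web | 1440.00 | 4.00 | 114.00 | 5760.00 | 164160.00
top flange | 480.00 | -22.00 | 208.00 | -10560.00 | 99840.00
Σ | 4320.00 |  |  | 134400.00 | 292800.00
x_c = 134400.00 / 4320.00 = 31.11 in
y_c = 292800.00 / 4320.00 = 67.78 in

x_c = 31.11 in, y_c = 67.78 in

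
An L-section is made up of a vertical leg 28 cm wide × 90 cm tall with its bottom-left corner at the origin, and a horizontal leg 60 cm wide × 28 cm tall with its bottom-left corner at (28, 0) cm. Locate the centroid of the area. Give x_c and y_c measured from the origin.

vertical leg: A = 28 × 90 = 2520.00, centroid at (14.00, 45.00).
horizontal leg: A = 60 × 28 = 1680.00, centroid at (58.00, 14.00).
ΣA = 4200.00 cm²
ΣAx_c = (2520.00)(14.00) + (1680.00)(58.00) = 132720.00 cm³
ΣAy_c = (2520.00)(45.00) + (1680.00)(14.00) = 136920.00 cm³
x_c = 132720.00 / 4200.00 = 31.60 cm
y_c = 136920.00 / 4200.00 = 32.60 cm

x_c = 31.60 cm, y_c = 32.60 cm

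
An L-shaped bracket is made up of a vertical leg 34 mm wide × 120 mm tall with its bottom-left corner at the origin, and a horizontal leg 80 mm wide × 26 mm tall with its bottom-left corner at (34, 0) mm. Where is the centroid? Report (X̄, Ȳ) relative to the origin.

vertical leg: A = 34 × 120 = 4080.00, centroid at (17.00, 60.00).
horizontal leg: A = 80 × 26 = 2080.00, centroid at (74.00, 13.00).
ΣA = 6160.00 mm²
ΣAX̄ = (4080.00)(17.00) + (2080.00)(74.00) = 223280.00 mm³
ΣAȲ = (4080.00)(60.00) + (2080.00)(13.00) = 271840.00 mm³
X̄ = 223280.00 / 6160.00 = 36.25 mm
Ȳ = 271840.00 / 6160.00 = 44.13 mm

X̄ = 36.25 mm, Ȳ = 44.13 mm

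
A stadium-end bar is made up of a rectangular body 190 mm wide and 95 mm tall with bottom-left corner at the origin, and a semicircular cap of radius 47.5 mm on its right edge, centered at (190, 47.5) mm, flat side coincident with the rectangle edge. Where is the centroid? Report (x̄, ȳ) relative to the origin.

x̄ = 113.90 mm, ȳ = 47.50 mm

rectangular body: A = 190 × 95 = 18050.00, centroid at (95.00, 47.50).
semicircular end: A = ½π·47.5² = 3544.11, centroid at (210.16, 47.50).
ΣA = 21594.11 mm²
ΣAx̄ = (18050.00)(95.00) + (3544.11)(210.16) = 2459578.67 mm³
ΣAȳ = (18050.00)(47.50) + (3544.11)(47.50) = 1025720.19 mm³
x̄ = 2459578.67 / 21594.11 = 113.90 mm
ȳ = 1025720.19 / 21594.11 = 47.50 mm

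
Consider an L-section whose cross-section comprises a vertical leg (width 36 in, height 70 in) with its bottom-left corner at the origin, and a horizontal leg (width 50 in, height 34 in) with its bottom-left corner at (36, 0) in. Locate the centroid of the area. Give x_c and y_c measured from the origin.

vertical leg: A = 36 × 70 = 2520.00, centroid at (18.00, 35.00).
horizontal leg: A = 50 × 34 = 1700.00, centroid at (61.00, 17.00).
ΣA = 4220.00 in²
ΣAx_c = (2520.00)(18.00) + (1700.00)(61.00) = 149060.00 in³
ΣAy_c = (2520.00)(35.00) + (1700.00)(17.00) = 117100.00 in³
x_c = 149060.00 / 4220.00 = 35.32 in
y_c = 117100.00 / 4220.00 = 27.75 in

x_c = 35.32 in, y_c = 27.75 in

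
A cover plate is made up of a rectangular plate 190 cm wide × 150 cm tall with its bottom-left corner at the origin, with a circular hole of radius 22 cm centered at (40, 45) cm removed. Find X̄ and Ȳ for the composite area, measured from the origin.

X̄ = 98.10 cm, Ȳ = 76.69 cm

plate: A = 190 × 150 = 28500.00, centroid at (95.00, 75.00).
hole: A = −π·22² = -1520.53, centroid at (40.00, 45.00).
ΣA = 26979.47 cm²
ΣAX̄ = (28500.00)(95.00) + (-1520.53)(40.00) = 2646678.77 cm³
ΣAȲ = (28500.00)(75.00) + (-1520.53)(45.00) = 2069076.11 cm³
X̄ = 2646678.77 / 26979.47 = 98.10 cm
Ȳ = 2069076.11 / 26979.47 = 76.69 cm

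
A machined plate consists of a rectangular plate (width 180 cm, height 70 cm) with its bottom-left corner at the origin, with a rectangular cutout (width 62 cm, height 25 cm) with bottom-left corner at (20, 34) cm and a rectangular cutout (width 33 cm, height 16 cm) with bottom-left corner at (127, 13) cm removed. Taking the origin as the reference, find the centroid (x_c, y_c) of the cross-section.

plate: A = 180 × 70 = 12600.00, centroid at (90.00, 35.00).
hole 1: A = −(62 × 25) = -1550.00, centroid at (51.00, 46.50).
hole 2: A = −(33 × 16) = -528.00, centroid at (143.50, 21.00).
ΣA = 10522.00 cm²
ΣAx_c = (12600.00)(90.00) + (-1550.00)(51.00) + (-528.00)(143.50) = 979182.00 cm³
ΣAy_c = (12600.00)(35.00) + (-1550.00)(46.50) + (-528.00)(21.00) = 357837.00 cm³
x_c = 979182.00 / 10522.00 = 93.06 cm
y_c = 357837.00 / 10522.00 = 34.01 cm

x_c = 93.06 cm, y_c = 34.01 cm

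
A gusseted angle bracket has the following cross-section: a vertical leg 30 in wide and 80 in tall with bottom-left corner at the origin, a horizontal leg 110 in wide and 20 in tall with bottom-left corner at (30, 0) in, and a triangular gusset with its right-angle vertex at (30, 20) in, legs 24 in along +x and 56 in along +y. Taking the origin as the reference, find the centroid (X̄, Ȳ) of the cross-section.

X̄ = 47.14 in, Ȳ = 27.31 in

vertical leg: A = 30 × 80 = 2400.00, centroid at (15.00, 40.00).
horizontal leg: A = 110 × 20 = 2200.00, centroid at (85.00, 10.00).
gusset: A = ½·24·56 = 672.00, centroid at (38.00, 38.67).
ΣA = 5272.00 in², ΣAX̄ = 248536.00 in³, ΣAȲ = 143984.00 in³.
X̄ = 248536.00/5272.00 = 47.14 in; Ȳ = 143984.00/5272.00 = 27.31 in.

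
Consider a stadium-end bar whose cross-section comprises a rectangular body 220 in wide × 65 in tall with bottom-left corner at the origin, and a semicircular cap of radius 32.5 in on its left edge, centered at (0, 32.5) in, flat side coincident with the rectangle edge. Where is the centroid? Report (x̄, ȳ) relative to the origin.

x̄ = 97.13 in, ȳ = 32.50 in

Part | A | x̄ᵢ | ȳᵢ | A·x̄ᵢ | A·ȳᵢ
rectangular body | 14300.00 | 110.00 | 32.50 | 1573000.00 | 464750.00
semicircular end | 1659.15 | -13.79 | 32.50 | -22885.42 | 53922.49
Σ | 15959.15 |  |  | 1550114.58 | 518672.49
x̄ = 1550114.58 / 15959.15 = 97.13 in
ȳ = 518672.49 / 15959.15 = 32.50 in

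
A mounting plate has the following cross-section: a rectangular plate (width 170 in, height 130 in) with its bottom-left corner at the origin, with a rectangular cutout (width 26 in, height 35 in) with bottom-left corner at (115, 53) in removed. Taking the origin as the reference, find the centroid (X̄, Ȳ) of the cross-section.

X̄ = 83.15 in, Ȳ = 64.76 in

plate: A = 170 × 130 = 22100.00, centroid at (85.00, 65.00).
hole: A = −(26 × 35) = -910.00, centroid at (128.00, 70.50).
ΣA = 21190.00 in²
ΣAX̄ = (22100.00)(85.00) + (-910.00)(128.00) = 1762020.00 in³
ΣAȲ = (22100.00)(65.00) + (-910.00)(70.50) = 1372345.00 in³
X̄ = 1762020.00 / 21190.00 = 83.15 in
Ȳ = 1372345.00 / 21190.00 = 64.76 in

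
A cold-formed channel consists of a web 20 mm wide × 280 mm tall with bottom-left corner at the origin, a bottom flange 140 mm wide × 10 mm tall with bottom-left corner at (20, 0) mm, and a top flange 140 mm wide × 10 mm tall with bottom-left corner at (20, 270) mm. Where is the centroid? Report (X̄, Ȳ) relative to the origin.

Part | A | x̄ᵢ | ȳᵢ | A·x̄ᵢ | A·ȳᵢ
web | 5600.00 | 10.00 | 140.00 | 56000.00 | 784000.00
bottom flange | 1400.00 | 90.00 | 5.00 | 126000.00 | 7000.00
top flange | 1400.00 | 90.00 | 275.00 | 126000.00 | 385000.00
Σ | 8400.00 |  |  | 308000.00 | 1176000.00
X̄ = 308000.00 / 8400.00 = 36.67 mm
Ȳ = 1176000.00 / 8400.00 = 140.00 mm

X̄ = 36.67 mm, Ȳ = 140.00 mm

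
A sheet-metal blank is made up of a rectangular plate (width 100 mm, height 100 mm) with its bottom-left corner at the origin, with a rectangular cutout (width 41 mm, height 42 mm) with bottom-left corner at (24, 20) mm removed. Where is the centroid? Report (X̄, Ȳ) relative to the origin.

X̄ = 51.14 mm, Ȳ = 51.87 mm

plate: A = 100 × 100 = 10000.00, centroid at (50.00, 50.00).
hole: A = −(41 × 42) = -1722.00, centroid at (44.50, 41.00).
ΣA = 8278.00 mm²
ΣAX̄ = (10000.00)(50.00) + (-1722.00)(44.50) = 423371.00 mm³
ΣAȲ = (10000.00)(50.00) + (-1722.00)(41.00) = 429398.00 mm³
X̄ = 423371.00 / 8278.00 = 51.14 mm
Ȳ = 429398.00 / 8278.00 = 51.87 mm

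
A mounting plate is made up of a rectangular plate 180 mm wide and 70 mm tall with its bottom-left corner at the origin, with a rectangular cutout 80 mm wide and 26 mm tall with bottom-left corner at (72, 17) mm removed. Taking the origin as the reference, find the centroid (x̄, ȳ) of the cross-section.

plate: A = 180 × 70 = 12600.00, centroid at (90.00, 35.00).
hole: A = −(80 × 26) = -2080.00, centroid at (112.00, 30.00).
ΣA = 10520.00 mm²
ΣAx̄ = (12600.00)(90.00) + (-2080.00)(112.00) = 901040.00 mm³
ΣAȳ = (12600.00)(35.00) + (-2080.00)(30.00) = 378600.00 mm³
x̄ = 901040.00 / 10520.00 = 85.65 mm
ȳ = 378600.00 / 10520.00 = 35.99 mm

x̄ = 85.65 mm, ȳ = 35.99 mm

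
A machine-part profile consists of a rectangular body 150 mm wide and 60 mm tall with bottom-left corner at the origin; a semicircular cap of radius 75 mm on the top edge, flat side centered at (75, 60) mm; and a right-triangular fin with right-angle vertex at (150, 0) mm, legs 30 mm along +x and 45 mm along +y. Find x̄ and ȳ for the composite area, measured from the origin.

rectangular body: A = 150 × 60 = 9000.00, centroid at (75.00, 30.00).
semicircular top: A = ½π·75² = 8835.73, centroid at (75.00, 91.83).
triangular fin: A = ½·30·45 = 675.00, centroid at (160.00, 15.00).
ΣA = 18510.73 mm²
ΣAx̄ = (9000.00)(75.00) + (8835.73)(75.00) + (675.00)(160.00) = 1445679.70 mm³
ΣAȳ = (9000.00)(30.00) + (8835.73)(91.83) + (675.00)(15.00) = 1091518.76 mm³
x̄ = 1445679.70 / 18510.73 = 78.10 mm
ȳ = 1091518.76 / 18510.73 = 58.97 mm

x̄ = 78.10 mm, ȳ = 58.97 mm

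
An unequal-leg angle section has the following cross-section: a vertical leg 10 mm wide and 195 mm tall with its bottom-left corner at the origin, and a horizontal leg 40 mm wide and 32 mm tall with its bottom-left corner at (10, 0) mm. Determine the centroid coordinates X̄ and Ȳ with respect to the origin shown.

Part | A | x̄ᵢ | ȳᵢ | A·x̄ᵢ | A·ȳᵢ
vertical leg | 1950.00 | 5.00 | 97.50 | 9750.00 | 190125.00
horizontal leg | 1280.00 | 30.00 | 16.00 | 38400.00 | 20480.00
Σ | 3230.00 |  |  | 48150.00 | 210605.00
X̄ = 48150.00 / 3230.00 = 14.91 mm
Ȳ = 210605.00 / 3230.00 = 65.20 mm

X̄ = 14.91 mm, Ȳ = 65.20 mm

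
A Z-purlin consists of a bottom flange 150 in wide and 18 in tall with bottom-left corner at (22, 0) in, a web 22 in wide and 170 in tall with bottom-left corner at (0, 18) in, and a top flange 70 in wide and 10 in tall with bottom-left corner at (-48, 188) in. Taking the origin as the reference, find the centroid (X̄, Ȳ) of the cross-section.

bottom flange: A = 150 × 18 = 2700.00, centroid at (97.00, 9.00).
web: A = 22 × 170 = 3740.00, centroid at (11.00, 103.00).
top flange: A = 70 × 10 = 700.00, centroid at (-13.00, 193.00).
ΣA = 7140.00 in², ΣAX̄ = 293940.00 in³, ΣAȲ = 544620.00 in³.
X̄ = 293940.00/7140.00 = 41.17 in; Ȳ = 544620.00/7140.00 = 76.28 in.

X̄ = 41.17 in, Ȳ = 76.28 in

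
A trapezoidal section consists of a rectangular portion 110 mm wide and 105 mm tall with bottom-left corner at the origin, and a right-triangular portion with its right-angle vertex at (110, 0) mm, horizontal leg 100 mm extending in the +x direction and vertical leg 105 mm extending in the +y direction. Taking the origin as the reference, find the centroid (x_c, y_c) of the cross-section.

x_c = 82.60 mm, y_c = 47.03 mm

rectangular portion: A = 110 × 105 = 11550.00, centroid at (55.00, 52.50).
triangular portion: A = ½·100·105 = 5250.00, centroid at (143.33, 35.00).
ΣA = 16800.00 mm²
ΣAx_c = (11550.00)(55.00) + (5250.00)(143.33) = 1387750.00 mm³
ΣAy_c = (11550.00)(52.50) + (5250.00)(35.00) = 790125.00 mm³
x_c = 1387750.00 / 16800.00 = 82.60 mm
y_c = 790125.00 / 16800.00 = 47.03 mm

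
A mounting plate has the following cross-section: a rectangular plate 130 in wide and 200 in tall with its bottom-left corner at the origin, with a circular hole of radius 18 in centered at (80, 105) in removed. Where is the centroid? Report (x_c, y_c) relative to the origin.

x_c = 64.39 in, y_c = 99.80 in

plate: A = 130 × 200 = 26000.00, centroid at (65.00, 100.00).
hole: A = −π·18² = -1017.88, centroid at (80.00, 105.00).
ΣA = 24982.12 in², ΣAx_c = 1608569.92 in³, ΣAy_c = 2493123.02 in³.
x_c = 1608569.92/24982.12 = 64.39 in; y_c = 2493123.02/24982.12 = 99.80 in.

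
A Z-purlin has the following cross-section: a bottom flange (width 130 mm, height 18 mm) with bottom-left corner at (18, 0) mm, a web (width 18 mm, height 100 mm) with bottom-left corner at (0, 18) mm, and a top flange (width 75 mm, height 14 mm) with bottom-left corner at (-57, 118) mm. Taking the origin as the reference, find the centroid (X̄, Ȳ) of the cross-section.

X̄ = 36.60 mm, Ȳ = 52.93 mm

Part | A | x̄ᵢ | ȳᵢ | A·x̄ᵢ | A·ȳᵢ
bottom flange | 2340.00 | 83.00 | 9.00 | 194220.00 | 21060.00
web | 1800.00 | 9.00 | 68.00 | 16200.00 | 122400.00
top flange | 1050.00 | -19.50 | 125.00 | -20475.00 | 131250.00
Σ | 5190.00 |  |  | 189945.00 | 274710.00
X̄ = 189945.00 / 5190.00 = 36.60 mm
Ȳ = 274710.00 / 5190.00 = 52.93 mm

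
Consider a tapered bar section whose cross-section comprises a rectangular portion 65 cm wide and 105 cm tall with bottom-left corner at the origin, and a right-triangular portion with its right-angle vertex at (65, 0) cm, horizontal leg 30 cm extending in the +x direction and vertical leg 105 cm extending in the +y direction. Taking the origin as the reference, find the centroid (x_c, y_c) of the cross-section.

Part | A | x̄ᵢ | ȳᵢ | A·x̄ᵢ | A·ȳᵢ
rectangular portion | 6825.00 | 32.50 | 52.50 | 221812.50 | 358312.50
triangular portion | 1575.00 | 75.00 | 35.00 | 118125.00 | 55125.00
Σ | 8400.00 |  |  | 339937.50 | 413437.50
x_c = 339937.50 / 8400.00 = 40.47 cm
y_c = 413437.50 / 8400.00 = 49.22 cm

x_c = 40.47 cm, y_c = 49.22 cm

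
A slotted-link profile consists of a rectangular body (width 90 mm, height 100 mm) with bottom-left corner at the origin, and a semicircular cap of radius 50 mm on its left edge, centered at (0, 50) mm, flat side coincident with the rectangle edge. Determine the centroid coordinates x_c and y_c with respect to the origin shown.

rectangular body: A = 90 × 100 = 9000.00, centroid at (45.00, 50.00).
semicircular end: A = ½π·50² = 3926.99, centroid at (-21.22, 50.00).
ΣA = 12926.99 mm², ΣAx_c = 321666.67 mm³, ΣAy_c = 646349.54 mm³.
x_c = 321666.67/12926.99 = 24.88 mm; y_c = 646349.54/12926.99 = 50.00 mm.

x_c = 24.88 mm, y_c = 50.00 mm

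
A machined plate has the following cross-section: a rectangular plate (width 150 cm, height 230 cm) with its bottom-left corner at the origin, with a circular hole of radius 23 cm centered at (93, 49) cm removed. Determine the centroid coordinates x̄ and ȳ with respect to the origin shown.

x̄ = 74.09 cm, ȳ = 118.34 cm

Part | A | x̄ᵢ | ȳᵢ | A·x̄ᵢ | A·ȳᵢ
plate | 34500.00 | 75.00 | 115.00 | 2587500.00 | 3967500.00
hole | -1661.90 | 93.00 | 49.00 | -154556.93 | -81433.22
Σ | 32838.10 |  |  | 2432943.07 | 3886066.78
x̄ = 2432943.07 / 32838.10 = 74.09 cm
ȳ = 3886066.78 / 32838.10 = 118.34 cm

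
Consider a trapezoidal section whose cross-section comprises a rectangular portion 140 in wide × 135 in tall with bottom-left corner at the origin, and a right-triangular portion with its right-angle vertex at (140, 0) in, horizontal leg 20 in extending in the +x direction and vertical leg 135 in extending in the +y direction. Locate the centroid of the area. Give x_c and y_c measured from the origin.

rectangular portion: A = 140 × 135 = 18900.00, centroid at (70.00, 67.50).
triangular portion: A = ½·20·135 = 1350.00, centroid at (146.67, 45.00).
ΣA = 20250.00 in²
ΣAx_c = (18900.00)(70.00) + (1350.00)(146.67) = 1521000.00 in³
ΣAy_c = (18900.00)(67.50) + (1350.00)(45.00) = 1336500.00 in³
x_c = 1521000.00 / 20250.00 = 75.11 in
y_c = 1336500.00 / 20250.00 = 66.00 in

x_c = 75.11 in, y_c = 66.00 in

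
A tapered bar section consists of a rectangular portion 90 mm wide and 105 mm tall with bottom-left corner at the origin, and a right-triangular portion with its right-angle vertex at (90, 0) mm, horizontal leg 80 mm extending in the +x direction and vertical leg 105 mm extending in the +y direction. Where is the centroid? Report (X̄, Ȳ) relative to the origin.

X̄ = 67.05 mm, Ȳ = 47.12 mm

rectangular portion: A = 90 × 105 = 9450.00, centroid at (45.00, 52.50).
triangular portion: A = ½·80·105 = 4200.00, centroid at (116.67, 35.00).
ΣA = 13650.00 mm², ΣAX̄ = 915250.00 mm³, ΣAȲ = 643125.00 mm³.
X̄ = 915250.00/13650.00 = 67.05 mm; Ȳ = 643125.00/13650.00 = 47.12 mm.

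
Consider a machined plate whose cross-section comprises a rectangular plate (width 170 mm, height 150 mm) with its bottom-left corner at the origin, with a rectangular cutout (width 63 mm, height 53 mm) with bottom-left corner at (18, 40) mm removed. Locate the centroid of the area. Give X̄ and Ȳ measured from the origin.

plate: A = 170 × 150 = 25500.00, centroid at (85.00, 75.00).
hole: A = −(63 × 53) = -3339.00, centroid at (49.50, 66.50).
ΣA = 22161.00 mm²
ΣAX̄ = (25500.00)(85.00) + (-3339.00)(49.50) = 2002219.50 mm³
ΣAȲ = (25500.00)(75.00) + (-3339.00)(66.50) = 1690456.50 mm³
X̄ = 2002219.50 / 22161.00 = 90.35 mm
Ȳ = 1690456.50 / 22161.00 = 76.28 mm

X̄ = 90.35 mm, Ȳ = 76.28 mm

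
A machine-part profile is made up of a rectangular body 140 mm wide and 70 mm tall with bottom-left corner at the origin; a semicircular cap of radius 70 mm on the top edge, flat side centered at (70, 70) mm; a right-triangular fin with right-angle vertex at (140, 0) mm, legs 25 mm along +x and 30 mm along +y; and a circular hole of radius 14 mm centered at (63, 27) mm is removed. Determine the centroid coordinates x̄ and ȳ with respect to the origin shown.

x̄ = 71.95 mm, ȳ = 63.60 mm

Part | A | x̄ᵢ | ȳᵢ | A·x̄ᵢ | A·ȳᵢ
rectangular body | 9800.00 | 70.00 | 35.00 | 686000.00 | 343000.00
semicircular top | 7696.90 | 70.00 | 99.71 | 538783.14 | 767449.81
triangular fin | 375.00 | 148.33 | 10.00 | 55625.00 | 3750.00
hole | -615.75 | 63.00 | 27.00 | -38792.39 | -16625.31
Σ | 17256.15 |  |  | 1241615.75 | 1097574.50
x̄ = 1241615.75 / 17256.15 = 71.95 mm
ȳ = 1097574.50 / 17256.15 = 63.60 mm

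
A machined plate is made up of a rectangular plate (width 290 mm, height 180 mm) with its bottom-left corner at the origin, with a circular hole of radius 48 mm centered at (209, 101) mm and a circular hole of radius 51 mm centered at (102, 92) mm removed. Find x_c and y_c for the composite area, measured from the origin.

x_c = 141.96 mm, y_c = 87.39 mm

Part | A | x̄ᵢ | ȳᵢ | A·x̄ᵢ | A·ȳᵢ
plate | 52200.00 | 145.00 | 90.00 | 7569000.00 | 4698000.00
hole 1 | -7238.23 | 209.00 | 101.00 | -1512789.96 | -731061.18
hole 2 | -8171.28 | 102.00 | 92.00 | -833470.81 | -751757.99
Σ | 36790.49 |  |  | 5222739.23 | 3215180.83
x_c = 5222739.23 / 36790.49 = 141.96 mm
y_c = 3215180.83 / 36790.49 = 87.39 mm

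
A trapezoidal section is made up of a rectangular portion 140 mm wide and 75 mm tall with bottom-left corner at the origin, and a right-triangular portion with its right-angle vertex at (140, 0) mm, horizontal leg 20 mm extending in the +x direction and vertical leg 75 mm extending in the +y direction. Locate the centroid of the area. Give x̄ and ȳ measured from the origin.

x̄ = 75.11 mm, ȳ = 36.67 mm

Part | A | x̄ᵢ | ȳᵢ | A·x̄ᵢ | A·ȳᵢ
rectangular portion | 10500.00 | 70.00 | 37.50 | 735000.00 | 393750.00
triangular portion | 750.00 | 146.67 | 25.00 | 110000.00 | 18750.00
Σ | 11250.00 |  |  | 845000.00 | 412500.00
x̄ = 845000.00 / 11250.00 = 75.11 mm
ȳ = 412500.00 / 11250.00 = 36.67 mm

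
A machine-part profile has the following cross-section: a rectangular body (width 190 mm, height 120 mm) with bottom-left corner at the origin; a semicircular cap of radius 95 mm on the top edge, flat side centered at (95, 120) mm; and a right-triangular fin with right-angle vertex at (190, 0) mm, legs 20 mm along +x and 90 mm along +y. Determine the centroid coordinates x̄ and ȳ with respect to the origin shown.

Part | A | x̄ᵢ | ȳᵢ | A·x̄ᵢ | A·ȳᵢ
rectangular body | 22800.00 | 95.00 | 60.00 | 2166000.00 | 1368000.00
semicircular top | 14176.44 | 95.00 | 160.32 | 1346761.50 | 2272755.76
triangular fin | 900.00 | 196.67 | 30.00 | 177000.00 | 27000.00
Σ | 37876.44 |  |  | 3689761.50 | 3667755.76
x̄ = 3689761.50 / 37876.44 = 97.42 mm
ȳ = 3667755.76 / 37876.44 = 96.83 mm

x̄ = 97.42 mm, ȳ = 96.83 mm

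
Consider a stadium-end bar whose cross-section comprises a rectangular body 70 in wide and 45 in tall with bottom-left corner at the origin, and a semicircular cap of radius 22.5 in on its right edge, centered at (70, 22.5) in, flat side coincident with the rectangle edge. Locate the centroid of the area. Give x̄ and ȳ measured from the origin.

x̄ = 43.98 in, ȳ = 22.50 in

rectangular body: A = 70 × 45 = 3150.00, centroid at (35.00, 22.50).
semicircular end: A = ½π·22.5² = 795.22, centroid at (79.55, 22.50).
ΣA = 3945.22 in²
ΣAx̄ = (3150.00)(35.00) + (795.22)(79.55) = 173508.84 in³
ΣAȳ = (3150.00)(22.50) + (795.22)(22.50) = 88767.35 in³
x̄ = 173508.84 / 3945.22 = 43.98 in
ȳ = 88767.35 / 3945.22 = 22.50 in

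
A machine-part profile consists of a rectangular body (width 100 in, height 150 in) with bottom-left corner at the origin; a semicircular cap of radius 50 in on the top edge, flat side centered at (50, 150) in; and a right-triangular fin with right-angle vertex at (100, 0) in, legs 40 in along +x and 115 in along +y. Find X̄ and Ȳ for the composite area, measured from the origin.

rectangular body: A = 100 × 150 = 15000.00, centroid at (50.00, 75.00).
semicircular top: A = ½π·50² = 3926.99, centroid at (50.00, 171.22).
triangular fin: A = ½·40·115 = 2300.00, centroid at (113.33, 38.33).
ΣA = 21226.99 in², ΣAX̄ = 1207016.21 in³, ΣAȲ = 1885548.62 in³.
X̄ = 1207016.21/21226.99 = 56.86 in; Ȳ = 1885548.62/21226.99 = 88.83 in.

X̄ = 56.86 in, Ȳ = 88.83 in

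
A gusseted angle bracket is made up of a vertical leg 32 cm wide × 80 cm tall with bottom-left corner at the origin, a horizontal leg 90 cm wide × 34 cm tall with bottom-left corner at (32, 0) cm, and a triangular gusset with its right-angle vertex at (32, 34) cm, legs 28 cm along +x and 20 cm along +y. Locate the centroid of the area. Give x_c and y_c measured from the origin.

x_c = 48.84 cm, y_c = 28.10 cm

vertical leg: A = 32 × 80 = 2560.00, centroid at (16.00, 40.00).
horizontal leg: A = 90 × 34 = 3060.00, centroid at (77.00, 17.00).
gusset: A = ½·28·20 = 280.00, centroid at (41.33, 40.67).
ΣA = 5900.00 cm²
ΣAx_c = (2560.00)(16.00) + (3060.00)(77.00) + (280.00)(41.33) = 288153.33 cm³
ΣAy_c = (2560.00)(40.00) + (3060.00)(17.00) + (280.00)(40.67) = 165806.67 cm³
x_c = 288153.33 / 5900.00 = 48.84 cm
y_c = 165806.67 / 5900.00 = 28.10 cm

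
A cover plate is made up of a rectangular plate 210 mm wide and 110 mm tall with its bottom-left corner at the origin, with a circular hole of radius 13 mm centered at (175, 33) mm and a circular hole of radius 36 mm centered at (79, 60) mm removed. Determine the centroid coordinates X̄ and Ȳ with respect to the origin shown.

plate: A = 210 × 110 = 23100.00, centroid at (105.00, 55.00).
hole 1: A = −π·13² = -530.93, centroid at (175.00, 33.00).
hole 2: A = −π·36² = -4071.50, centroid at (79.00, 60.00).
ΣA = 18497.57 mm²
ΣAX̄ = (23100.00)(105.00) + (-530.93)(175.00) + (-4071.50)(79.00) = 2010938.58 mm³
ΣAȲ = (23100.00)(55.00) + (-530.93)(33.00) + (-4071.50)(60.00) = 1008689.09 mm³
X̄ = 2010938.58 / 18497.57 = 108.71 mm
Ȳ = 1008689.09 / 18497.57 = 54.53 mm

X̄ = 108.71 mm, Ȳ = 54.53 mm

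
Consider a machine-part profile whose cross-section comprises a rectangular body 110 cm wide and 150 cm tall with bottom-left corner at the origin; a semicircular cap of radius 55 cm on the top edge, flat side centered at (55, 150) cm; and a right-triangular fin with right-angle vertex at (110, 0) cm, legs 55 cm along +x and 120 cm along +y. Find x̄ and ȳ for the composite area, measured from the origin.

rectangular body: A = 110 × 150 = 16500.00, centroid at (55.00, 75.00).
semicircular top: A = ½π·55² = 4751.66, centroid at (55.00, 173.34).
triangular fin: A = ½·55·120 = 3300.00, centroid at (128.33, 40.00).
ΣA = 24551.66 cm², ΣAx̄ = 1592341.24 cm³, ΣAȳ = 2193165.50 cm³.
x̄ = 1592341.24/24551.66 = 64.86 cm; ȳ = 2193165.50/24551.66 = 89.33 cm.

x̄ = 64.86 cm, ȳ = 89.33 cm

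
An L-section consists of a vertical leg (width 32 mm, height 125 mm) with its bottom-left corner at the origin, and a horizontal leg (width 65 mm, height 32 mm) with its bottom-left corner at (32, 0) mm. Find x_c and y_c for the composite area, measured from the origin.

x_c = 32.59 mm, y_c = 46.59 mm

Part | A | x̄ᵢ | ȳᵢ | A·x̄ᵢ | A·ȳᵢ
vertical leg | 4000.00 | 16.00 | 62.50 | 64000.00 | 250000.00
horizontal leg | 2080.00 | 64.50 | 16.00 | 134160.00 | 33280.00
Σ | 6080.00 |  |  | 198160.00 | 283280.00
x_c = 198160.00 / 6080.00 = 32.59 mm
y_c = 283280.00 / 6080.00 = 46.59 mm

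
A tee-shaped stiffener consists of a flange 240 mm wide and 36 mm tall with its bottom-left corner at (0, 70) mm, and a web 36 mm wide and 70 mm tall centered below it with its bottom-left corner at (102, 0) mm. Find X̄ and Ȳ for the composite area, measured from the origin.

X̄ = 120.00 mm, Ȳ = 76.03 mm

web: A = 36 × 70 = 2520.00, centroid at (120.00, 35.00).
flange: A = 240 × 36 = 8640.00, centroid at (120.00, 88.00).
ΣA = 11160.00 mm²
ΣAX̄ = (2520.00)(120.00) + (8640.00)(120.00) = 1339200.00 mm³
ΣAȲ = (2520.00)(35.00) + (8640.00)(88.00) = 848520.00 mm³
X̄ = 1339200.00 / 11160.00 = 120.00 mm
Ȳ = 848520.00 / 11160.00 = 76.03 mm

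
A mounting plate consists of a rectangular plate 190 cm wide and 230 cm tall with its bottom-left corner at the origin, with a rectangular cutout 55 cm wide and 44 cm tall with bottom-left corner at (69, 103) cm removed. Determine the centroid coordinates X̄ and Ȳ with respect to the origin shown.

X̄ = 94.91 cm, Ȳ = 114.41 cm

Part | A | x̄ᵢ | ȳᵢ | A·x̄ᵢ | A·ȳᵢ
plate | 43700.00 | 95.00 | 115.00 | 4151500.00 | 5025500.00
hole | -2420.00 | 96.50 | 125.00 | -233530.00 | -302500.00
Σ | 41280.00 |  |  | 3917970.00 | 4723000.00
X̄ = 3917970.00 / 41280.00 = 94.91 cm
Ȳ = 4723000.00 / 41280.00 = 114.41 cm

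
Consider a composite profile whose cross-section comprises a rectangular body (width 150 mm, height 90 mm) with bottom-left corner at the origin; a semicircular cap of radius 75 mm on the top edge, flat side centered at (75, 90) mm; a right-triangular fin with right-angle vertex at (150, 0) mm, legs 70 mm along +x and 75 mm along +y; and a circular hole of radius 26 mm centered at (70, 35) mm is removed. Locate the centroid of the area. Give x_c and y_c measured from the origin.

x_c = 86.77 mm, y_c = 73.36 mm

rectangular body: A = 150 × 90 = 13500.00, centroid at (75.00, 45.00).
semicircular top: A = ½π·75² = 8835.73, centroid at (75.00, 121.83).
triangular fin: A = ½·70·75 = 2625.00, centroid at (173.33, 25.00).
hole: A = −π·26² = -2123.72, centroid at (70.00, 35.00).
ΣA = 22837.01 mm²
ΣAx_c = (13500.00)(75.00) + (8835.73)(75.00) + (2625.00)(173.33) + (-2123.72)(70.00) = 1981519.54 mm³
ΣAy_c = (13500.00)(45.00) + (8835.73)(121.83) + (2625.00)(25.00) + (-2123.72)(35.00) = 1675260.56 mm³
x_c = 1981519.54 / 22837.01 = 86.77 mm
y_c = 1675260.56 / 22837.01 = 73.36 mm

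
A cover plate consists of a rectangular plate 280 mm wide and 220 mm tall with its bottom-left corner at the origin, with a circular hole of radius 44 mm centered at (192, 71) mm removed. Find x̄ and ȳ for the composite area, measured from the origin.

plate: A = 280 × 220 = 61600.00, centroid at (140.00, 110.00).
hole: A = −π·44² = -6082.12, centroid at (192.00, 71.00).
ΣA = 55517.88 mm²
ΣAx̄ = (61600.00)(140.00) + (-6082.12)(192.00) = 7456232.31 mm³
ΣAȳ = (61600.00)(110.00) + (-6082.12)(71.00) = 6344169.24 mm³
x̄ = 7456232.31 / 55517.88 = 134.30 mm
ȳ = 6344169.24 / 55517.88 = 114.27 mm

x̄ = 134.30 mm, ȳ = 114.27 mm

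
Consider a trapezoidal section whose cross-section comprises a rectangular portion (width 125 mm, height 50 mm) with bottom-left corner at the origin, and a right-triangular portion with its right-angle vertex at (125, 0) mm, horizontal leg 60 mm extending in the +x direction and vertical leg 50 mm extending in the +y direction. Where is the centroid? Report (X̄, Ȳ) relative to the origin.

X̄ = 78.47 mm, Ȳ = 23.39 mm

rectangular portion: A = 125 × 50 = 6250.00, centroid at (62.50, 25.00).
triangular portion: A = ½·60·50 = 1500.00, centroid at (145.00, 16.67).
ΣA = 7750.00 mm², ΣAX̄ = 608125.00 mm³, ΣAȲ = 181250.00 mm³.
X̄ = 608125.00/7750.00 = 78.47 mm; Ȳ = 181250.00/7750.00 = 23.39 mm.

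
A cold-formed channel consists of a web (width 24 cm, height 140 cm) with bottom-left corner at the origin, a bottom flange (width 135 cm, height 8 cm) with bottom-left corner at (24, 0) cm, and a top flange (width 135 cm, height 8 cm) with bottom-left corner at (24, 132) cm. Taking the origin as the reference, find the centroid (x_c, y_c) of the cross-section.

web: A = 24 × 140 = 3360.00, centroid at (12.00, 70.00).
bottom flange: A = 135 × 8 = 1080.00, centroid at (91.50, 4.00).
top flange: A = 135 × 8 = 1080.00, centroid at (91.50, 136.00).
ΣA = 5520.00 cm²
ΣAx_c = (3360.00)(12.00) + (1080.00)(91.50) + (1080.00)(91.50) = 237960.00 cm³
ΣAy_c = (3360.00)(70.00) + (1080.00)(4.00) + (1080.00)(136.00) = 386400.00 cm³
x_c = 237960.00 / 5520.00 = 43.11 cm
y_c = 386400.00 / 5520.00 = 70.00 cm

x_c = 43.11 cm, y_c = 70.00 cm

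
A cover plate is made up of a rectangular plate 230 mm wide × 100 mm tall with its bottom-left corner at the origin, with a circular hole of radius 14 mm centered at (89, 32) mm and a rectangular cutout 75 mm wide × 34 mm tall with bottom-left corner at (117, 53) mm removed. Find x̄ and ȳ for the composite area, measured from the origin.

x̄ = 110.73 mm, ȳ = 47.99 mm

Part | A | x̄ᵢ | ȳᵢ | A·x̄ᵢ | A·ȳᵢ
plate | 23000.00 | 115.00 | 50.00 | 2645000.00 | 1150000.00
hole 1 | -615.75 | 89.00 | 32.00 | -54801.94 | -19704.07
hole 2 | -2550.00 | 154.50 | 70.00 | -393975.00 | -178500.00
Σ | 19834.25 |  |  | 2196223.06 | 951795.93
x̄ = 2196223.06 / 19834.25 = 110.73 mm
ȳ = 951795.93 / 19834.25 = 47.99 mm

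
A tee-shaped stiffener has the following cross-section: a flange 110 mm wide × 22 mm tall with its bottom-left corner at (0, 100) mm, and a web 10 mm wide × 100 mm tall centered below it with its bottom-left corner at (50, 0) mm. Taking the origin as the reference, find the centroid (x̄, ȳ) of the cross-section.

web: A = 10 × 100 = 1000.00, centroid at (55.00, 50.00).
flange: A = 110 × 22 = 2420.00, centroid at (55.00, 111.00).
ΣA = 3420.00 mm²
ΣAx̄ = (1000.00)(55.00) + (2420.00)(55.00) = 188100.00 mm³
ΣAȳ = (1000.00)(50.00) + (2420.00)(111.00) = 318620.00 mm³
x̄ = 188100.00 / 3420.00 = 55.00 mm
ȳ = 318620.00 / 3420.00 = 93.16 mm

x̄ = 55.00 mm, ȳ = 93.16 mm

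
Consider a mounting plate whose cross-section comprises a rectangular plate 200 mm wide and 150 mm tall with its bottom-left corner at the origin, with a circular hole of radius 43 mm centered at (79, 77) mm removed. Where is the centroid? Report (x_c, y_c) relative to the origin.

x_c = 105.04 mm, y_c = 74.52 mm

plate: A = 200 × 150 = 30000.00, centroid at (100.00, 75.00).
hole: A = −π·43² = -5808.80, centroid at (79.00, 77.00).
ΣA = 24191.20 mm²
ΣAx_c = (30000.00)(100.00) + (-5808.80)(79.00) = 2541104.42 mm³
ΣAy_c = (30000.00)(75.00) + (-5808.80)(77.00) = 1802722.03 mm³
x_c = 2541104.42 / 24191.20 = 105.04 mm
y_c = 1802722.03 / 24191.20 = 74.52 mm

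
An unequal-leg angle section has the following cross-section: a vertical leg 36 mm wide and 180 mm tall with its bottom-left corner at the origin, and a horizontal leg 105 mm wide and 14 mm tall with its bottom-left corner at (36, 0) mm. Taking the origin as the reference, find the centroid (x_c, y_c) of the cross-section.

vertical leg: A = 36 × 180 = 6480.00, centroid at (18.00, 90.00).
horizontal leg: A = 105 × 14 = 1470.00, centroid at (88.50, 7.00).
ΣA = 7950.00 mm²
ΣAx_c = (6480.00)(18.00) + (1470.00)(88.50) = 246735.00 mm³
ΣAy_c = (6480.00)(90.00) + (1470.00)(7.00) = 593490.00 mm³
x_c = 246735.00 / 7950.00 = 31.04 mm
y_c = 593490.00 / 7950.00 = 74.65 mm

x_c = 31.04 mm, y_c = 74.65 mm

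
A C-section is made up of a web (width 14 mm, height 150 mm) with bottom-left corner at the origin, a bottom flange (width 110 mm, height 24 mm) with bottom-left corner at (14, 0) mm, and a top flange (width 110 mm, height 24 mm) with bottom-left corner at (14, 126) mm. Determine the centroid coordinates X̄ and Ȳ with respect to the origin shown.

X̄ = 51.36 mm, Ȳ = 75.00 mm

web: A = 14 × 150 = 2100.00, centroid at (7.00, 75.00).
bottom flange: A = 110 × 24 = 2640.00, centroid at (69.00, 12.00).
top flange: A = 110 × 24 = 2640.00, centroid at (69.00, 138.00).
ΣA = 7380.00 mm²
ΣAX̄ = (2100.00)(7.00) + (2640.00)(69.00) + (2640.00)(69.00) = 379020.00 mm³
ΣAȲ = (2100.00)(75.00) + (2640.00)(12.00) + (2640.00)(138.00) = 553500.00 mm³
X̄ = 379020.00 / 7380.00 = 51.36 mm
Ȳ = 553500.00 / 7380.00 = 75.00 mm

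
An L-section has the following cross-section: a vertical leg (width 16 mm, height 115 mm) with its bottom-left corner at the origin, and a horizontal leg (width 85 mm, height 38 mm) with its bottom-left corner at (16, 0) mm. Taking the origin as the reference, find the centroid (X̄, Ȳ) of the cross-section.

X̄ = 40.17 mm, Ȳ = 32.97 mm

vertical leg: A = 16 × 115 = 1840.00, centroid at (8.00, 57.50).
horizontal leg: A = 85 × 38 = 3230.00, centroid at (58.50, 19.00).
ΣA = 5070.00 mm²
ΣAX̄ = (1840.00)(8.00) + (3230.00)(58.50) = 203675.00 mm³
ΣAȲ = (1840.00)(57.50) + (3230.00)(19.00) = 167170.00 mm³
X̄ = 203675.00 / 5070.00 = 40.17 mm
Ȳ = 167170.00 / 5070.00 = 32.97 mm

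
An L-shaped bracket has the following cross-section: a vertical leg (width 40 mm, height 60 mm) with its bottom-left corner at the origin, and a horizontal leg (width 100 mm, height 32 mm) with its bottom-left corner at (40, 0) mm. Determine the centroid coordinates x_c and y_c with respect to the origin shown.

x_c = 60.00 mm, y_c = 22.00 mm

vertical leg: A = 40 × 60 = 2400.00, centroid at (20.00, 30.00).
horizontal leg: A = 100 × 32 = 3200.00, centroid at (90.00, 16.00).
ΣA = 5600.00 mm², ΣAx_c = 336000.00 mm³, ΣAy_c = 123200.00 mm³.
x_c = 336000.00/5600.00 = 60.00 mm; y_c = 123200.00/5600.00 = 22.00 mm.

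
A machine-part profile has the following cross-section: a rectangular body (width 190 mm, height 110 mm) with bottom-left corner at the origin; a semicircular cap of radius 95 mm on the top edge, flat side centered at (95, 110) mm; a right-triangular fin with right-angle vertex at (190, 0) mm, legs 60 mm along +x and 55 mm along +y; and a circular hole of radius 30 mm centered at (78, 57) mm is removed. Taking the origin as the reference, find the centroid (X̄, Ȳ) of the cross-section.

rectangular body: A = 190 × 110 = 20900.00, centroid at (95.00, 55.00).
semicircular top: A = ½π·95² = 14176.44, centroid at (95.00, 150.32).
triangular fin: A = ½·60·55 = 1650.00, centroid at (210.00, 18.33).
hole: A = −π·30² = -2827.43, centroid at (78.00, 57.00).
ΣA = 33899.00 mm², ΣAX̄ = 3458221.70 mm³, ΣAȲ = 3149577.68 mm³.
X̄ = 3458221.70/33899.00 = 102.02 mm; Ȳ = 3149577.68/33899.00 = 92.91 mm.

X̄ = 102.02 mm, Ȳ = 92.91 mm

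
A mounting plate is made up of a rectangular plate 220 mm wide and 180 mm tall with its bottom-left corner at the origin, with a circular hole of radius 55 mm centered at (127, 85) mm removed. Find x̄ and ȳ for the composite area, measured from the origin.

Part | A | x̄ᵢ | ȳᵢ | A·x̄ᵢ | A·ȳᵢ
plate | 39600.00 | 110.00 | 90.00 | 4356000.00 | 3564000.00
hole | -9503.32 | 127.00 | 85.00 | -1206921.36 | -807782.01
Σ | 30096.68 |  |  | 3149078.64 | 2756217.99
x̄ = 3149078.64 / 30096.68 = 104.63 mm
ȳ = 2756217.99 / 30096.68 = 91.58 mm

x̄ = 104.63 mm, ȳ = 91.58 mm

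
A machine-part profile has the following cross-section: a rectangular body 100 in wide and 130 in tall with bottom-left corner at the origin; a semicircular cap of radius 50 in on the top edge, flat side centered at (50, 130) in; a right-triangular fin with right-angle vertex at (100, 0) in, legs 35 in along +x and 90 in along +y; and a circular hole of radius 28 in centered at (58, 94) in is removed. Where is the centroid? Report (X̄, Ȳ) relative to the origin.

X̄ = 54.83 in, Ȳ = 78.22 in

Part | A | x̄ᵢ | ȳᵢ | A·x̄ᵢ | A·ȳᵢ
rectangular body | 13000.00 | 50.00 | 65.00 | 650000.00 | 845000.00
semicircular top | 3926.99 | 50.00 | 151.22 | 196349.54 | 593842.14
triangular fin | 1575.00 | 111.67 | 30.00 | 175875.00 | 47250.00
hole | -2463.01 | 58.00 | 94.00 | -142854.50 | -231522.81
Σ | 16038.98 |  |  | 879370.04 | 1254569.33
X̄ = 879370.04 / 16038.98 = 54.83 in
Ȳ = 1254569.33 / 16038.98 = 78.22 in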